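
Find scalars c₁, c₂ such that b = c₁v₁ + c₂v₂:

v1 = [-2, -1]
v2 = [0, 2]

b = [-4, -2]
c1 = 2, c2 = 0

b = 2·v1 + 0·v2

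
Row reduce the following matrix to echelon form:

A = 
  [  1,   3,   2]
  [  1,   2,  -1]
Row operations:
R2 → R2 - (1)·R1

Resulting echelon form:
REF = 
  [  1,   3,   2]
  [  0,  -1,  -3]

Rank = 2 (number of non-zero pivot rows).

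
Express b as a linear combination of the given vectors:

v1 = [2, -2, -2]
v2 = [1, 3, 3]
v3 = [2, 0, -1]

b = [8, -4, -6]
c1 = 2, c2 = 0, c3 = 2

b = 2·v1 + 0·v2 + 2·v3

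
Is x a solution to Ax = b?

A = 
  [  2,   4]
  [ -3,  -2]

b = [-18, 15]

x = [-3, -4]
No

Ax = [-22, 17] ≠ b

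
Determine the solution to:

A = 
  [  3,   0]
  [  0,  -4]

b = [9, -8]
Row reduce the augmented matrix [A|b]:
(already in echelon form)
REF = 
  [  3,   0,   9]
  [  0,  -4,  -8]

Back-substitution:
x₂ = (-8) / (-4) = 2
x₁ = (9 - (0)(2)) / 3 = 3

x = [3, 2]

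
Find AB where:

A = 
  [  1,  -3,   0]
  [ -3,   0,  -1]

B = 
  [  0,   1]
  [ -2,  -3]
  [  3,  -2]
AB = 
  [  6,  10]
  [ -3,  -1]

A is 2×3 and B is 3×2, so AB is 2×2. Each entry is (row of A)·(column of B):
AB[1,1] = (1)(0) + (-3)(-2) + (0)(3) = 6
AB[1,2] = (1)(1) + (-3)(-3) + (0)(-2) = 10
AB[2,1] = (-3)(0) + (0)(-2) + (-1)(3) = -3
AB[2,2] = (-3)(1) + (0)(-3) + (-1)(-2) = -1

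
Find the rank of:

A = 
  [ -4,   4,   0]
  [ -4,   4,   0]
Row reduce:
R2 → R2 - (1)·R1
REF = 
  [ -4,   4,   0]
  [  0,   0,   0]
Pivot columns: 1 → 1 pivot.

rank(A) = 1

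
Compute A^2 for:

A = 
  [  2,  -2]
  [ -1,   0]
A² = A·A:
A²[1,1] = (2)(2) + (-2)(-1) = 6
A²[1,2] = (2)(-2) + (-2)(0) = -4
A²[2,1] = (-1)(2) + (0)(-1) = -2
A²[2,2] = (-1)(-2) + (0)(0) = 2
A² = 
  [  6,  -4]
  [ -2,   2]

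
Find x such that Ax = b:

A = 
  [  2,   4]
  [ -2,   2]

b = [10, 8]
Row reduce the augmented matrix [A|b]:
R2 → R2 + (1)·R1
REF = 
  [  2,   4,  10]
  [  0,   6,  18]

Back-substitution:
x₂ = 18 / 6 = 3
x₁ = (10 - (4)(3)) / 2 = -1

x = [-1, 3]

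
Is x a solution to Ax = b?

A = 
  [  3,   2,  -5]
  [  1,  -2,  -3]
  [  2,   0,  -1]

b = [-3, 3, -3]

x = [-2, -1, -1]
Yes

Ax = [-3, 3, -3] = b ✓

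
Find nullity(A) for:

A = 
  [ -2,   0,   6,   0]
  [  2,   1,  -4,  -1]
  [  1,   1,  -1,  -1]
nullity(A) = 2

Row reduce:
R2 → R2 + (1)·R1
R3 → R3 + (1/2)·R1
R3 → R3 - (1)·R2
REF = 
  [ -2,   0,   6,   0]
  [  0,   1,   2,  -1]
  [  0,   0,   0,   0]
Pivot columns: 1, 2 → 2 pivots.
rank(A) = 2, so nullity(A) = 4 - 2 = 2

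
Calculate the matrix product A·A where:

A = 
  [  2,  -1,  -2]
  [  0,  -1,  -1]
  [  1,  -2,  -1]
A² = A·A:
A²[1,1] = (2)(2) + (-1)(0) + (-2)(1) = 2
A²[1,2] = (2)(-1) + (-1)(-1) + (-2)(-2) = 3
A²[1,3] = (2)(-2) + (-1)(-1) + (-2)(-1) = -1
A²[2,1] = (0)(2) + (-1)(0) + (-1)(1) = -1
A²[2,2] = (0)(-1) + (-1)(-1) + (-1)(-2) = 3
A²[2,3] = (0)(-2) + (-1)(-1) + (-1)(-1) = 2
A²[3,1] = (1)(2) + (-2)(0) + (-1)(1) = 1
A²[3,2] = (1)(-1) + (-2)(-1) + (-1)(-2) = 3
A²[3,3] = (1)(-2) + (-2)(-1) + (-1)(-1) = 1
A² = 
  [  2,   3,  -1]
  [ -1,   3,   2]
  [  1,   3,   1]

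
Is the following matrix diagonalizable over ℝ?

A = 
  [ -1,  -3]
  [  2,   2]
No

tr(A) = 1, det(A) = 4
Characteristic polynomial: λ² - tr(A)λ + det(A) = λ² - λ + 4
λ² - λ + 4 = 0  ⇒  λ = (1 ± √((-1)² - 4·(4)))/2 = (1 ± √(-15))/2
  = (1 + i√15)/2,  (1 - i√15)/2
Eigenvalues: (1 + i√15)/2, (1 - i√15)/2  (≈ 0.5 + 1.936i, 0.5 - 1.936i)
Has complex eigenvalues (not diagonalizable over ℝ).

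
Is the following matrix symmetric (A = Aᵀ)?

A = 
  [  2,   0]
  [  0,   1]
Yes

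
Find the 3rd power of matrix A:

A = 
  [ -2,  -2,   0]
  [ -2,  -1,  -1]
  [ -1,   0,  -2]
A² = A·A:
A²[1,1] = (-2)(-2) + (-2)(-2) + (0)(-1) = 8
A²[1,2] = (-2)(-2) + (-2)(-1) + (0)(0) = 6
A²[1,3] = (-2)(0) + (-2)(-1) + (0)(-2) = 2
A²[2,1] = (-2)(-2) + (-1)(-2) + (-1)(-1) = 7
A²[2,2] = (-2)(-2) + (-1)(-1) + (-1)(0) = 5
A²[2,3] = (-2)(0) + (-1)(-1) + (-1)(-2) = 3
A²[3,1] = (-1)(-2) + (0)(-2) + (-2)(-1) = 4
A²[3,2] = (-1)(-2) + (0)(-1) + (-2)(0) = 2
A²[3,3] = (-1)(0) + (0)(-1) + (-2)(-2) = 4
A² = 
  [  8,   6,   2]
  [  7,   5,   3]
  [  4,   2,   4]

A^3 = A^2·A:
A^3[1,1] = (8)(-2) + (6)(-2) + (2)(-1) = -30
A^3[1,2] = (8)(-2) + (6)(-1) + (2)(0) = -22
A^3[1,3] = (8)(0) + (6)(-1) + (2)(-2) = -10
A^3[2,1] = (7)(-2) + (5)(-2) + (3)(-1) = -27
A^3[2,2] = (7)(-2) + (5)(-1) + (3)(0) = -19
A^3[2,3] = (7)(0) + (5)(-1) + (3)(-2) = -11
A^3[3,1] = (4)(-2) + (2)(-2) + (4)(-1) = -16
A^3[3,2] = (4)(-2) + (2)(-1) + (4)(0) = -10
A^3[3,3] = (4)(0) + (2)(-1) + (4)(-2) = -10
A^3 = 
  [-30, -22, -10]
  [-27, -19, -11]
  [-16, -10, -10]

Therefore
A^3 = 
  [-30, -22, -10]
  [-27, -19, -11]
  [-16, -10, -10]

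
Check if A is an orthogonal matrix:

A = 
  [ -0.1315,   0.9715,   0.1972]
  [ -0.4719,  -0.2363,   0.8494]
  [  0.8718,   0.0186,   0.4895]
Yes

AᵀA = 
  [  1,   0,   0]
  [  0,   1,   0]
  [  0,   0,   1]
≈ I (equal to I up to the 4-dp rounding of the entries)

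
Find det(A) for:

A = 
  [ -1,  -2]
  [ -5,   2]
-12

For a 2×2 matrix, det = ad - bc = (-1)(2) - (-2)(-5) = -12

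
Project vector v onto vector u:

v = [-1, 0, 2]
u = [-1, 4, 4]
v·u = (-1)(-1) + (0)(4) + (2)(4) = 9
u·u = (-1)² + (4)² + (4)² = 33
proj_u(v) = (v·u / u·u) × u = (9/33) × u = (3/11) × u

proj_u(v) = [-3/11, 12/11, 12/11]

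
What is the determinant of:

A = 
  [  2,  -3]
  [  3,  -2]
5

For a 2×2 matrix, det = ad - bc = (2)(-2) - (-3)(3) = 5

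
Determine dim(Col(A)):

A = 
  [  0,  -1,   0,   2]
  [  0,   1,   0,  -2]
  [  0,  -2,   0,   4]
Row reduce:
R2 → R2 + (1)·R1
R3 → R3 - (2)·R1
REF = 
  [  0,  -1,   0,   2]
  [  0,   0,   0,   0]
  [  0,   0,   0,   0]
Pivot columns: 2 → 1 pivot.
dim(Col(A)) = number of pivot columns = 1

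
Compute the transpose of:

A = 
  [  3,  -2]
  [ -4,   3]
Aᵀ = 
  [  3,  -4]
  [ -2,   3]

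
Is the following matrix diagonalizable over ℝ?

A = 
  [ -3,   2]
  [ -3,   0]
No

tr(A) = -3, det(A) = 6
Characteristic polynomial: λ² - tr(A)λ + det(A) = λ² + 3λ + 6
λ² + 3λ + 6 = 0  ⇒  λ = (-3 ± √((3)² - 4·(6)))/2 = (-3 ± √(-15))/2
  = (-3 + i√15)/2,  (-3 - i√15)/2
Eigenvalues: (-3 + i√15)/2, (-3 - i√15)/2  (≈ -1.5 + 1.936i, -1.5 - 1.936i)
Has complex eigenvalues (not diagonalizable over ℝ).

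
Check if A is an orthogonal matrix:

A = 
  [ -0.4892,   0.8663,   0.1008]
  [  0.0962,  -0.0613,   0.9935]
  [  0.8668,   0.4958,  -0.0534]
Yes

AᵀA = 
  [  0.9999,   0.0001,   0]
  [  0.0001,   1.0001,  -0.0001]
  [  0,  -0.0001,   1.0001]
≈ I (equal to I up to the 4-dp rounding of the entries)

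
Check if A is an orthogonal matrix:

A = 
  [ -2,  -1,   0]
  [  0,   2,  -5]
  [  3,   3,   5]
No

AᵀA = 
  [ 13,  11,  15]
  [ 11,  14,   5]
  [ 15,   5,  50]
≠ I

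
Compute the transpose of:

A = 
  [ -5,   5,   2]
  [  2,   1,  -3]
Aᵀ = 
  [ -5,   2]
  [  5,   1]
  [  2,  -3]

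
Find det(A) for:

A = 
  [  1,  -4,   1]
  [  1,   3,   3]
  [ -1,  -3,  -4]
Cofactor expansion along row 1:
det(A) = (1)·((3)(-4) - (3)(-3)) - (-4)·((1)(-4) - (3)(-1)) + (1)·((1)(-3) - (3)(-1))
  = (1)(-3) - (-4)(-1) + (1)(0)
  = -7

det(A) = -7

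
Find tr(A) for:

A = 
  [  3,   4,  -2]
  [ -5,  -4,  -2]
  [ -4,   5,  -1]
-2

tr(A) = 3 + -4 + -1 = -2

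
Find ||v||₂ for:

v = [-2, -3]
3.606

||v||₂ = √((-2)² + (-3)²) = √13 = 3.606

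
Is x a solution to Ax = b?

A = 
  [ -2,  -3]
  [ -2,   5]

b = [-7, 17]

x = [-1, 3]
Yes

Ax = [-7, 17] = b ✓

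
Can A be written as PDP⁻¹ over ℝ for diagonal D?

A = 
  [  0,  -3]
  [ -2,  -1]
Yes

tr(A) = -1, det(A) = -6
Characteristic polynomial: λ² - tr(A)λ + det(A) = λ² + λ - 6
λ² + λ - 6 = (λ + 3)(λ - 2)
Eigenvalues: 2, -3
λ=-3: alg. mult. = 1, geom. mult. = 2 - rank(A - (-3)I) = 2 - 1 = 1
λ=2: alg. mult. = 1, geom. mult. = 2 - rank(A - (2)I) = 2 - 1 = 1
Sum of geometric multiplicities equals n, so A has n independent eigenvectors.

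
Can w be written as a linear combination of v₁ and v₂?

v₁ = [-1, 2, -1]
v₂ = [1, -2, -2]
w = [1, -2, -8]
Yes

Form the augmented matrix and row-reduce:
[v₁|v₂|w] = 
  [ -1,   1,   1]
  [  2,  -2,  -2]
  [ -1,  -2,  -8]
R2 → R2 + (2)·R1
R3 → R3 - (1)·R1
Swap R2 ↔ R3
REF = 
  [ -1,   1,   1]
  [  0,  -3,  -9]
  [  0,   0,   0]

No row of the form [0 0 | nonzero], so the system is consistent. Back-substitution gives c₁ = 2, c₂ = 3: w = (2)·v₁ + (3)·v₂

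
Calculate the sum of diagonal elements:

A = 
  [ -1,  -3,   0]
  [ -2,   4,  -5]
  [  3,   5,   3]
6

tr(A) = -1 + 4 + 3 = 6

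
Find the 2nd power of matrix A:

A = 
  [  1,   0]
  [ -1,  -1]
A² = A·A:
A²[1,1] = (1)(1) + (0)(-1) = 1
A²[1,2] = (1)(0) + (0)(-1) = 0
A²[2,1] = (-1)(1) + (-1)(-1) = 0
A²[2,2] = (-1)(0) + (-1)(-1) = 1
A² = 
  [  1,   0]
  [  0,   1]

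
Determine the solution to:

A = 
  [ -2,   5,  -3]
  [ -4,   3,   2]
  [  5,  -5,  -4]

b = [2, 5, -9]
Row reduce the augmented matrix [A|b]:
R2 → R2 - (2)·R1
R3 → R3 + (5/2)·R1
R3 → R3 + (15/14)·R2
REF = 
  [    -2,      5,     -3,      2]
  [     0,     -7,      8,      1]
  [     0,      0, -41/14, -41/14]

Back-substitution:
x₃ = (-41/14) / (-41/14) = 1
x₂ = (1 - (8)(1)) / (-7) = 1
x₁ = (2 - (5)(1) - (-3)(1)) / (-2) = 0

x = [0, 1, 1]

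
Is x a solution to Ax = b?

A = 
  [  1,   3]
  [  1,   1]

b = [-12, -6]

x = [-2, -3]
No

Ax = [-11, -5] ≠ b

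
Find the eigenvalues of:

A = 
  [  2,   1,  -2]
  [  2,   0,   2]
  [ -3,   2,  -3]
Characteristic polynomial: det(λI - A) = λ³ + λ² - 18λ + 16
Testing integer divisors of the constant term: p(1) = 0, so (λ - 1) is a factor:
p(λ) = (λ - 1)(λ² + 2λ - 16)
λ² + 2λ - 16 = 0  ⇒  λ = (-2 ± √((2)² - 4·(-16)))/2 = (-2 ± √(68))/2
  = -1 + √17,  -1 - √17

λ = 1, -1 + √17, -1 - √17  (≈ 1, 3.123, -5.123)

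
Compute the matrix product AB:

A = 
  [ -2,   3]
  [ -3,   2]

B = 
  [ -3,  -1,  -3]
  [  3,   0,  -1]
A is 2×2 and B is 2×3, so AB is 2×3. Each entry is (row of A)·(column of B):
AB[1,1] = (-2)(-3) + (3)(3) = 15
AB[1,2] = (-2)(-1) + (3)(0) = 2
AB[1,3] = (-2)(-3) + (3)(-1) = 3
AB[2,1] = (-3)(-3) + (2)(3) = 15
AB[2,2] = (-3)(-1) + (2)(0) = 3
AB[2,3] = (-3)(-3) + (2)(-1) = 7

AB = 
  [ 15,   2,   3]
  [ 15,   3,   7]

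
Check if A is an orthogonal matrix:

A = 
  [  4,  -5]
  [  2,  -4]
No

AᵀA = 
  [ 20, -28]
  [-28,  41]
≠ I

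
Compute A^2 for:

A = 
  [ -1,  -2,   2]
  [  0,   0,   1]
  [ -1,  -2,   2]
A² = A·A:
A²[1,1] = (-1)(-1) + (-2)(0) + (2)(-1) = -1
A²[1,2] = (-1)(-2) + (-2)(0) + (2)(-2) = -2
A²[1,3] = (-1)(2) + (-2)(1) + (2)(2) = 0
A²[2,1] = (0)(-1) + (0)(0) + (1)(-1) = -1
A²[2,2] = (0)(-2) + (0)(0) + (1)(-2) = -2
A²[2,3] = (0)(2) + (0)(1) + (1)(2) = 2
A²[3,1] = (-1)(-1) + (-2)(0) + (2)(-1) = -1
A²[3,2] = (-1)(-2) + (-2)(0) + (2)(-2) = -2
A²[3,3] = (-1)(2) + (-2)(1) + (2)(2) = 0
A² = 
  [ -1,  -2,   0]
  [ -1,  -2,   2]
  [ -1,  -2,   0]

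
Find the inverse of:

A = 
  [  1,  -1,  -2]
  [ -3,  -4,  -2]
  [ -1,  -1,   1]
det(A) = (1)·((-4)(1) - (-2)(-1)) - (-1)·((-3)(1) - (-2)(-1)) + (-2)·((-3)(-1) - (-4)(-1))
  = (1)(-6) - (-1)(-5) + (-2)(-1)
  = -9
det(A) = -9 ≠ 0, so A is invertible.

Cofactors Cᵢⱼ = (-1)ⁱ⁺ʲ·Mᵢⱼ:
C = 
  [ -6,   5,  -1]
  [  3,  -1,   2]
  [ -6,   8,  -7]

adj(A) = Cᵀ:
adj(A) = 
  [ -6,   3,  -6]
  [  5,  -1,   8]
  [ -1,   2,  -7]

A⁻¹ = (-1/9) · adj(A):
A⁻¹ = 
  [ 2/3, -1/3,  2/3]
  [-5/9,  1/9, -8/9]
  [ 1/9, -2/9,  7/9]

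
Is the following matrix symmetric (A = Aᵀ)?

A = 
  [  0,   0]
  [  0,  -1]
Yes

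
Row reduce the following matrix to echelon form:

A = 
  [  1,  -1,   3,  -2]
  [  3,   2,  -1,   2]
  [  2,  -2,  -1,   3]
Row operations:
R2 → R2 - (3)·R1
R3 → R3 - (2)·R1

Resulting echelon form:
REF = 
  [  1,  -1,   3,  -2]
  [  0,   5, -10,   8]
  [  0,   0,  -7,   7]

Rank = 3 (number of non-zero pivot rows).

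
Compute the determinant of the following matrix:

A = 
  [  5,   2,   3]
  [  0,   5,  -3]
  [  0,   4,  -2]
10

Cofactor expansion along row 1:
det(A) = (5)·((5)(-2) - (-3)(4)) - (2)·((0)(-2) - (-3)(0)) + (3)·((0)(4) - (5)(0))
  = (5)(2) - (2)(0) + (3)(0)
  = 10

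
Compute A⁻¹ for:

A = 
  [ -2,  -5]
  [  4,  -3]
det(A) = (-2)(-3) - (-5)(4) = 26
For a 2×2 matrix, A⁻¹ = (1/det(A)) · [[d, -b], [-c, a]]
    = (1/26) · [[-3, 5], [-4, -2]]

A⁻¹ = 
  [-3/26,  5/26]
  [-2/13, -1/13]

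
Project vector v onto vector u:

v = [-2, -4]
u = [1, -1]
proj_u(v) = [1, -1]

v·u = (-2)(1) + (-4)(-1) = 2
u·u = (1)² + (-1)² = 2
proj_u(v) = (v·u / u·u) × u = (2/2) × u = (1) × u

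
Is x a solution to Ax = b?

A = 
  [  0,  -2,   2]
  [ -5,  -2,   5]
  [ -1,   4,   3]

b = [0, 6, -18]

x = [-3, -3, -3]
Yes

Ax = [0, 6, -18] = b ✓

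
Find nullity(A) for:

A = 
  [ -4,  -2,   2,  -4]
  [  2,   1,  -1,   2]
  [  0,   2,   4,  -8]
nullity(A) = 2

Row reduce:
R2 → R2 + (1/2)·R1
Swap R2 ↔ R3
REF = 
  [ -4,  -2,   2,  -4]
  [  0,   2,   4,  -8]
  [  0,   0,   0,   0]
Pivot columns: 1, 2 → 2 pivots.
rank(A) = 2, so nullity(A) = 4 - 2 = 2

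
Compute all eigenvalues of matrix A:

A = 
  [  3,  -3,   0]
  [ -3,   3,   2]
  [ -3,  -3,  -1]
λ = 6, (-1 + i√23)/2, (-1 - i√23)/2  (≈ 6, -0.5 + 2.398i, -0.5 - 2.398i)

Characteristic polynomial: det(λI - A) = λ³ - 5λ² - 36
Testing integer divisors of the constant term: p(6) = 0, so (λ - 6) is a factor:
p(λ) = (λ - 6)(λ² + λ + 6)
λ² + λ + 6 = 0  ⇒  λ = (-1 ± √((1)² - 4·(6)))/2 = (-1 ± √(-23))/2
  = (-1 + i√23)/2,  (-1 - i√23)/2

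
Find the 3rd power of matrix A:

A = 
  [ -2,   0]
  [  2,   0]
A² = A·A:
A²[1,1] = (-2)(-2) + (0)(2) = 4
A²[1,2] = (-2)(0) + (0)(0) = 0
A²[2,1] = (2)(-2) + (0)(2) = -4
A²[2,2] = (2)(0) + (0)(0) = 0
A² = 
  [  4,   0]
  [ -4,   0]

A^3 = A^2·A:
A^3[1,1] = (4)(-2) + (0)(2) = -8
A^3[1,2] = (4)(0) + (0)(0) = 0
A^3[2,1] = (-4)(-2) + (0)(2) = 8
A^3[2,2] = (-4)(0) + (0)(0) = 0
A^3 = 
  [ -8,   0]
  [  8,   0]

Therefore
A^3 = 
  [ -8,   0]
  [  8,   0]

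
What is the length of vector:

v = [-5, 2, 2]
5.745

||v||₂ = √((-5)² + (2)² + (2)²) = √33 = 5.745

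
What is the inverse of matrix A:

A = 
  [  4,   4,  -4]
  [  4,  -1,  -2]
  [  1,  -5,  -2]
det(A) = (4)·((-1)(-2) - (-2)(-5)) - (4)·((4)(-2) - (-2)(1)) + (-4)·((4)(-5) - (-1)(1))
  = (4)(-8) - (4)(-6) + (-4)(-19)
  = 68
det(A) = 68 ≠ 0, so A is invertible.

Cofactors Cᵢⱼ = (-1)ⁱ⁺ʲ·Mᵢⱼ:
C = 
  [ -8,   6, -19]
  [ 28,  -4,  24]
  [-12,  -8, -20]

adj(A) = Cᵀ:
adj(A) = 
  [ -8,  28, -12]
  [  6,  -4,  -8]
  [-19,  24, -20]

A⁻¹ = (1/68) · adj(A):
A⁻¹ = 
  [ -2/17,   7/17,  -3/17]
  [  3/34,  -1/17,  -2/17]
  [-19/68,   6/17,  -5/17]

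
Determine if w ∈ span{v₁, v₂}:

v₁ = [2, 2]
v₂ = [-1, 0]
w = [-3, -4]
Yes

Form the augmented matrix and row-reduce:
[v₁|v₂|w] = 
  [  2,  -1,  -3]
  [  2,   0,  -4]
R2 → R2 - (1)·R1
REF = 
  [  2,  -1,  -3]
  [  0,   1,  -1]

No row of the form [0 0 | nonzero], so the system is consistent. Back-substitution gives c₁ = -2, c₂ = -1: w = (-2)·v₁ + (-1)·v₂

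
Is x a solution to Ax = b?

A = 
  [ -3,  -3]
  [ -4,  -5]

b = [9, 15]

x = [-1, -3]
No

Ax = [12, 19] ≠ b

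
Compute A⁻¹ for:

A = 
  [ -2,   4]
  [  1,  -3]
det(A) = (-2)(-3) - (4)(1) = 2
For a 2×2 matrix, A⁻¹ = (1/det(A)) · [[d, -b], [-c, a]]
    = (1/2) · [[-3, -4], [-1, -2]]

A⁻¹ = 
  [-3/2,   -2]
  [-1/2,   -1]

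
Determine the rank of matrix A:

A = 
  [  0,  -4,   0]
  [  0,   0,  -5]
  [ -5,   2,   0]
Row reduce:
Swap R1 ↔ R3
Swap R2 ↔ R3
REF = 
  [ -5,   2,   0]
  [  0,  -4,   0]
  [  0,   0,  -5]
Pivot columns: 1, 2, 3 → 3 pivots.

rank(A) = 3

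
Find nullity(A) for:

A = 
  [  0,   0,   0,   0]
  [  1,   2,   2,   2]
nullity(A) = 3

Row reduce:
Swap R1 ↔ R2
REF = 
  [  1,   2,   2,   2]
  [  0,   0,   0,   0]
Pivot columns: 1 → 1 pivot.
rank(A) = 1, so nullity(A) = 4 - 1 = 3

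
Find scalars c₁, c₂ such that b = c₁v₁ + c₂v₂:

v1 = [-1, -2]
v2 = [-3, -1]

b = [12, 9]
c1 = -3, c2 = -3

b = -3·v1 + -3·v2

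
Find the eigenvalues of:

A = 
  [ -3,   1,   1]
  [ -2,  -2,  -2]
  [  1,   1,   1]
Characteristic polynomial: det(λI - A) = λ³ + 4λ² + 4λ
The constant term is 0, so λ = 0 is a root: p(λ) = λ(λ² + 4λ + 4)
λ² + 4λ + 4 = (λ + 2)²

λ = 0, -2, -2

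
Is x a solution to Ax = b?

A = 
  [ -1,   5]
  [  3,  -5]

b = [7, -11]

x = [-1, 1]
No

Ax = [6, -8] ≠ b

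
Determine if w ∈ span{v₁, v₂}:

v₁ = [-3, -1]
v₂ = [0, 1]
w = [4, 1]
Yes

Form the augmented matrix and row-reduce:
[v₁|v₂|w] = 
  [ -3,   0,   4]
  [ -1,   1,   1]
R2 → R2 - (1/3)·R1
REF = 
  [  -3,    0,    4]
  [   0,    1, -1/3]

No row of the form [0 0 | nonzero], so the system is consistent. Back-substitution gives c₁ = -4/3, c₂ = -1/3: w = (-4/3)·v₁ + (-1/3)·v₂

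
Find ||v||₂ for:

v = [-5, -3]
5.831

||v||₂ = √((-5)² + (-3)²) = √34 = 5.831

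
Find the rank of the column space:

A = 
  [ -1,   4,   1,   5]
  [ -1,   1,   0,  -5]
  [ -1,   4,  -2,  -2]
Row reduce:
R2 → R2 - (1)·R1
R3 → R3 - (1)·R1
REF = 
  [ -1,   4,   1,   5]
  [  0,  -3,  -1, -10]
  [  0,   0,  -3,  -7]
Pivot columns: 1, 2, 3 → 3 pivots.
dim(Col(A)) = number of pivot columns = 3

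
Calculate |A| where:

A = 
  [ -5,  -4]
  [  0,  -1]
5

For a 2×2 matrix, det = ad - bc = (-5)(-1) - (-4)(0) = 5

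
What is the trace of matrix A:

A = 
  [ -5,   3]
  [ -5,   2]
-3

tr(A) = -5 + 2 = -3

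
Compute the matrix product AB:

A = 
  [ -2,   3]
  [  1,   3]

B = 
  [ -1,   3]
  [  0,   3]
A is 2×2 and B is 2×2, so AB is 2×2. Each entry is (row of A)·(column of B):
AB[1,1] = (-2)(-1) + (3)(0) = 2
AB[1,2] = (-2)(3) + (3)(3) = 3
AB[2,1] = (1)(-1) + (3)(0) = -1
AB[2,2] = (1)(3) + (3)(3) = 12

AB = 
  [  2,   3]
  [ -1,  12]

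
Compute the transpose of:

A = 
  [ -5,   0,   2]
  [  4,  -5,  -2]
Aᵀ = 
  [ -5,   4]
  [  0,  -5]
  [  2,  -2]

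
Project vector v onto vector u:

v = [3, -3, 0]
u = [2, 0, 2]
v·u = (3)(2) + (-3)(0) + (0)(2) = 6
u·u = (2)² + (0)² + (2)² = 8
proj_u(v) = (v·u / u·u) × u = (6/8) × u = (3/4) × u

proj_u(v) = [3/2, 0, 3/2]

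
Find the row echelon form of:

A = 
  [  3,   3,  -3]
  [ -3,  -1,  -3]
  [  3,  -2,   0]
Row operations:
R2 → R2 + (1)·R1
R3 → R3 - (1)·R1
R3 → R3 + (5/2)·R2

Resulting echelon form:
REF = 
  [  3,   3,  -3]
  [  0,   2,  -6]
  [  0,   0, -12]

Rank = 3 (number of non-zero pivot rows).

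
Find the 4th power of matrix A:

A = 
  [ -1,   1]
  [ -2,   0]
A^4 = 
  [ -1,   3]
  [ -6,   2]

A² = A·A:
A²[1,1] = (-1)(-1) + (1)(-2) = -1
A²[1,2] = (-1)(1) + (1)(0) = -1
A²[2,1] = (-2)(-1) + (0)(-2) = 2
A²[2,2] = (-2)(1) + (0)(0) = -2
A² = 
  [ -1,  -1]
  [  2,  -2]

A^3 = A^2·A:
A^3[1,1] = (-1)(-1) + (-1)(-2) = 3
A^3[1,2] = (-1)(1) + (-1)(0) = -1
A^3[2,1] = (2)(-1) + (-2)(-2) = 2
A^3[2,2] = (2)(1) + (-2)(0) = 2
A^3 = 
  [  3,  -1]
  [  2,   2]

A^4 = A^3·A:
A^4[1,1] = (3)(-1) + (-1)(-2) = -1
A^4[1,2] = (3)(1) + (-1)(0) = 3
A^4[2,1] = (2)(-1) + (2)(-2) = -6
A^4[2,2] = (2)(1) + (2)(0) = 2
A^4 = 
  [ -1,   3]
  [ -6,   2]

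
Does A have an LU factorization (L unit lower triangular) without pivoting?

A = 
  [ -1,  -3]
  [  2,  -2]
Yes.
A[1,1] = -1 ≠ 0, so Gaussian elimination proceeds without a row swap: multiplier ℓ₂₁ = (2)/(-1) = -2, and U[2,2] = -2 - (-2)(-3) = -8.
L = 
  [  1,   0]
  [ -2,   1]
U = 
  [ -1,  -3]
  [  0,  -8]
Check row 2 of LU: [(-2)(-1), (-2)(-3) + (-8)] = [2, -2] = row 2 of A ✓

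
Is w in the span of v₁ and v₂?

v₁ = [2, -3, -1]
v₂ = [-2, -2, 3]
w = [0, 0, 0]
Yes

Form the augmented matrix and row-reduce:
[v₁|v₂|w] = 
  [  2,  -2,   0]
  [ -3,  -2,   0]
  [ -1,   3,   0]
R2 → R2 + (3/2)·R1
R3 → R3 + (1/2)·R1
R3 → R3 + (2/5)·R2
REF = 
  [  2,  -2,   0]
  [  0,  -5,   0]
  [  0,   0,   0]

No row of the form [0 0 | nonzero], so the system is consistent. Back-substitution gives c₁ = 0, c₂ = 0: w = (0)·v₁ + (0)·v₂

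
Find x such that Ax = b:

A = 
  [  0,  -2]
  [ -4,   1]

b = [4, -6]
x = [1, -2]

Row reduce the augmented matrix [A|b]:
Swap R1 ↔ R2
REF = 
  [ -4,   1,  -6]
  [  0,  -2,   4]

Back-substitution:
x₂ = 4 / (-2) = -2
x₁ = (-6 - (1)(-2)) / (-4) = 1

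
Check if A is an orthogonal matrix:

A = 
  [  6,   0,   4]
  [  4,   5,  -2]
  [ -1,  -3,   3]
No

AᵀA = 
  [ 53,  23,  13]
  [ 23,  34, -19]
  [ 13, -19,  29]
≠ I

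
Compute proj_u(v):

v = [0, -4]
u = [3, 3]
proj_u(v) = [-2, -2]

v·u = (0)(3) + (-4)(3) = -12
u·u = (3)² + (3)² = 18
proj_u(v) = (v·u / u·u) × u = (-12/18) × u = (-2/3) × u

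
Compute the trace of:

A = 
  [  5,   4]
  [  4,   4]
9

tr(A) = 5 + 4 = 9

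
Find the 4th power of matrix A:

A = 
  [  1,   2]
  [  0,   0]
A² = A·A:
A²[1,1] = (1)(1) + (2)(0) = 1
A²[1,2] = (1)(2) + (2)(0) = 2
A²[2,1] = (0)(1) + (0)(0) = 0
A²[2,2] = (0)(2) + (0)(0) = 0
A² = 
  [  1,   2]
  [  0,   0]

A^3 = A^2·A:
A^3[1,1] = (1)(1) + (2)(0) = 1
A^3[1,2] = (1)(2) + (2)(0) = 2
A^3[2,1] = (0)(1) + (0)(0) = 0
A^3[2,2] = (0)(2) + (0)(0) = 0
A^3 = 
  [  1,   2]
  [  0,   0]

A^4 = A^3·A:
A^4[1,1] = (1)(1) + (2)(0) = 1
A^4[1,2] = (1)(2) + (2)(0) = 2
A^4[2,1] = (0)(1) + (0)(0) = 0
A^4[2,2] = (0)(2) + (0)(0) = 0
A^4 = 
  [  1,   2]
  [  0,   0]

Therefore
A^4 = 
  [  1,   2]
  [  0,   0]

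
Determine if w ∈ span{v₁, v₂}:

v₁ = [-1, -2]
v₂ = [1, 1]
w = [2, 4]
Yes

Form the augmented matrix and row-reduce:
[v₁|v₂|w] = 
  [ -1,   1,   2]
  [ -2,   1,   4]
R2 → R2 - (2)·R1
REF = 
  [ -1,   1,   2]
  [  0,  -1,   0]

No row of the form [0 0 | nonzero], so the system is consistent. Back-substitution gives c₁ = -2, c₂ = 0: w = (-2)·v₁ + (0)·v₂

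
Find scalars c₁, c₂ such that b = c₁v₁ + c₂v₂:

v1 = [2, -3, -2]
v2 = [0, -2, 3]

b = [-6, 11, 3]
c1 = -3, c2 = -1

b = -3·v1 + -1·v2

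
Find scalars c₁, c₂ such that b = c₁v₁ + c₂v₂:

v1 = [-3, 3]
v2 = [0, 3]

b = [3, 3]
c1 = -1, c2 = 2

b = -1·v1 + 2·v2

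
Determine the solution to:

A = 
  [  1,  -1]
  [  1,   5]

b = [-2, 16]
x = [1, 3]

Row reduce the augmented matrix [A|b]:
R2 → R2 - (1)·R1
REF = 
  [  1,  -1,  -2]
  [  0,   6,  18]

Back-substitution:
x₂ = 18 / 6 = 3
x₁ = (-2 - (-1)(3)) / 1 = 1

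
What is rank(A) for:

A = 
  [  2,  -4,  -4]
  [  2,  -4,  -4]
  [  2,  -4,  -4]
Row reduce:
R2 → R2 - (1)·R1
R3 → R3 - (1)·R1
REF = 
  [  2,  -4,  -4]
  [  0,   0,   0]
  [  0,   0,   0]
Pivot columns: 1 → 1 pivot.

rank(A) = 1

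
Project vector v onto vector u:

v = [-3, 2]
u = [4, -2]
proj_u(v) = [-16/5, 8/5]

v·u = (-3)(4) + (2)(-2) = -16
u·u = (4)² + (-2)² = 20
proj_u(v) = (v·u / u·u) × u = (-16/20) × u = (-4/5) × u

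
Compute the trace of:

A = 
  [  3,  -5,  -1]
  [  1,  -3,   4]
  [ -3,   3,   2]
2

tr(A) = 3 + -3 + 2 = 2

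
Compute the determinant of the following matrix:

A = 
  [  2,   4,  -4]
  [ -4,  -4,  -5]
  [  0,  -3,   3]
-54

Cofactor expansion along row 1:
det(A) = (2)·((-4)(3) - (-5)(-3)) - (4)·((-4)(3) - (-5)(0)) + (-4)·((-4)(-3) - (-4)(0))
  = (2)(-27) - (4)(-12) + (-4)(12)
  = -54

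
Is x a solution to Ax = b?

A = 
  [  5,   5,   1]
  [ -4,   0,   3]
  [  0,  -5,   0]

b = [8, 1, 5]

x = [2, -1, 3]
Yes

Ax = [8, 1, 5] = b ✓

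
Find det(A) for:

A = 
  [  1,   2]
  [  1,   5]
3

For a 2×2 matrix, det = ad - bc = (1)(5) - (2)(1) = 3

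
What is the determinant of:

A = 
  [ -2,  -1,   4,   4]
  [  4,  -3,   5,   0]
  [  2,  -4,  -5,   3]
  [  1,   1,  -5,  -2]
-129

Cofactor expansion along row 1: det(A) = a₁₁M₁₁ - a₁₂M₁₂ + a₁₃M₁₃ - a₁₄M₁₄

M₁₁ = det[[-3, 5, 0]; [-4, -5, 3]; [1, -5, -2]]
  = (-3)·((-5)(-2) - (3)(-5)) - (5)·((-4)(-2) - (3)(1)) + (0)·((-4)(-5) - (-5)(1))
  = (-3)(25) - (5)(5) + (0)(25)
  = -100
M₁₂ = det[[4, 5, 0]; [2, -5, 3]; [1, -5, -2]]
  = (4)·((-5)(-2) - (3)(-5)) - (5)·((2)(-2) - (3)(1)) + (0)·((2)(-5) - (-5)(1))
  = (4)(25) - (5)(-7) + (0)(-5)
  = 135
M₁₃ = det[[4, -3, 0]; [2, -4, 3]; [1, 1, -2]]
  = (4)·((-4)(-2) - (3)(1)) - (-3)·((2)(-2) - (3)(1)) + (0)·((2)(1) - (-4)(1))
  = (4)(5) - (-3)(-7) + (0)(6)
  = -1
M₁₄ = det[[4, -3, 5]; [2, -4, -5]; [1, 1, -5]]
  = (4)·((-4)(-5) - (-5)(1)) - (-3)·((2)(-5) - (-5)(1)) + (5)·((2)(1) - (-4)(1))
  = (4)(25) - (-3)(-5) + (5)(6)
  = 115

det(A) = (-2)(-100) - (-1)(135) + (4)(-1) - (4)(115) = -129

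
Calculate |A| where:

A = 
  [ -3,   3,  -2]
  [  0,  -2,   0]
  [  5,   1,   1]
Cofactor expansion along row 1:
det(A) = (-3)·((-2)(1) - (0)(1)) - (3)·((0)(1) - (0)(5)) + (-2)·((0)(1) - (-2)(5))
  = (-3)(-2) - (3)(0) + (-2)(10)
  = -14

det(A) = -14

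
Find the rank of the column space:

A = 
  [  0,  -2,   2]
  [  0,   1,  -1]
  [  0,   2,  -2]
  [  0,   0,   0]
Row reduce:
R2 → R2 + (1/2)·R1
R3 → R3 + (1)·R1
REF = 
  [  0,  -2,   2]
  [  0,   0,   0]
  [  0,   0,   0]
  [  0,   0,   0]
Pivot columns: 2 → 1 pivot.
dim(Col(A)) = number of pivot columns = 1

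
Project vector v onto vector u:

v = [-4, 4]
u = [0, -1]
v·u = (-4)(0) + (4)(-1) = -4
u·u = (0)² + (-1)² = 1
proj_u(v) = (v·u / u·u) × u = (-4/1) × u = (-4) × u

proj_u(v) = [0, 4]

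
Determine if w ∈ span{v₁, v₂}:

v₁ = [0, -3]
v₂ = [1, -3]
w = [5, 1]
Yes

Form the augmented matrix and row-reduce:
[v₁|v₂|w] = 
  [  0,   1,   5]
  [ -3,  -3,   1]
Swap R1 ↔ R2
REF = 
  [ -3,  -3,   1]
  [  0,   1,   5]

No row of the form [0 0 | nonzero], so the system is consistent. Back-substitution gives c₁ = -16/3, c₂ = 5: w = (-16/3)·v₁ + (5)·v₂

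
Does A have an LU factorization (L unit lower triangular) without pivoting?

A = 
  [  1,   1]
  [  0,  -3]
Yes.
A[1,1] = 1 ≠ 0, so Gaussian elimination proceeds without a row swap: multiplier ℓ₂₁ = (0)/(1) = 0, and U[2,2] = -3 - (0)(1) = -3.
L = 
  [  1,   0]
  [  0,   1]
U = 
  [  1,   1]
  [  0,  -3]
Check row 2 of LU: [(0)(1), (0)(1) + (-3)] = [0, -3] = row 2 of A ✓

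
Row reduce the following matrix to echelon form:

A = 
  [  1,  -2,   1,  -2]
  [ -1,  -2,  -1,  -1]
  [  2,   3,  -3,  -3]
Row operations:
R2 → R2 + (1)·R1
R3 → R3 - (2)·R1
R3 → R3 + (7/4)·R2

Resulting echelon form:
REF = 
  [    1,    -2,     1,    -2]
  [    0,    -4,     0,    -3]
  [    0,     0,    -5, -17/4]

Rank = 3 (number of non-zero pivot rows).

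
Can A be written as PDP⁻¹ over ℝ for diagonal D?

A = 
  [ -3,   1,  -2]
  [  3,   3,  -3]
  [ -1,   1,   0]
No

Characteristic polynomial: det(λI - A) = λ³ - 11λ + 18
By the rational root theorem any rational root is an integer dividing 18; none of those is a root, so p(λ) has no rational roots and hence (being an irreducible cubic) no repeated roots.
Discriminant of the cubic: Δ = -3424
Δ < 0 ⇒ one real eigenvalue and a complex-conjugate pair: λ ≈ -3.945, 1.972 + 0.8198i, 1.972 - 0.8198i
Has complex eigenvalues (not diagonalizable over ℝ).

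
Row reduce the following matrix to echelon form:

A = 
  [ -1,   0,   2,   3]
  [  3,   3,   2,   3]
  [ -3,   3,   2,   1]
Row operations:
R2 → R2 + (3)·R1
R3 → R3 - (3)·R1
R3 → R3 - (1)·R2

Resulting echelon form:
REF = 
  [ -1,   0,   2,   3]
  [  0,   3,   8,  12]
  [  0,   0, -12, -20]

Rank = 3 (number of non-zero pivot rows).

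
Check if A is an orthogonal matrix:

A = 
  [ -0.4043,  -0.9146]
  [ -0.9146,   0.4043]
Yes

AᵀA = 
  [  1,   0]
  [  0,   1]
≈ I (equal to I up to the 4-dp rounding of the entries)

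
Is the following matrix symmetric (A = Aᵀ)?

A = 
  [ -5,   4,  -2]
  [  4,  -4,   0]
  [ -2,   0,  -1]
Yes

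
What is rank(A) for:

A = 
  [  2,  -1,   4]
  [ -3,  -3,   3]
Row reduce:
R2 → R2 + (3/2)·R1
REF = 
  [   2,   -1,    4]
  [   0, -9/2,    9]
Pivot columns: 1, 2 → 2 pivots.

rank(A) = 2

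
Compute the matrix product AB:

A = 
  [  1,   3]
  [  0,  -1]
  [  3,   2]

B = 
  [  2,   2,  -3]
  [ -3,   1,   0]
A is 3×2 and B is 2×3, so AB is 3×3. Each entry is (row of A)·(column of B):
AB[1,1] = (1)(2) + (3)(-3) = -7
AB[1,2] = (1)(2) + (3)(1) = 5
AB[1,3] = (1)(-3) + (3)(0) = -3
AB[2,1] = (0)(2) + (-1)(-3) = 3
AB[2,2] = (0)(2) + (-1)(1) = -1
AB[2,3] = (0)(-3) + (-1)(0) = 0
AB[3,1] = (3)(2) + (2)(-3) = 0
AB[3,2] = (3)(2) + (2)(1) = 8
AB[3,3] = (3)(-3) + (2)(0) = -9

AB = 
  [ -7,   5,  -3]
  [  3,  -1,   0]
  [  0,   8,  -9]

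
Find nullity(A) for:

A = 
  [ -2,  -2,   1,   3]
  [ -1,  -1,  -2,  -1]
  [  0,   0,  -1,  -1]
nullity(A) = 2

Row reduce:
R2 → R2 - (1/2)·R1
R3 → R3 - (2/5)·R2
REF = 
  [  -2,   -2,    1,    3]
  [   0,    0, -5/2, -5/2]
  [   0,    0,    0,    0]
Pivot columns: 1, 3 → 2 pivots.
rank(A) = 2, so nullity(A) = 4 - 2 = 2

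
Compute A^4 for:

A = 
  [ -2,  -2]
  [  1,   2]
A² = A·A:
A²[1,1] = (-2)(-2) + (-2)(1) = 2
A²[1,2] = (-2)(-2) + (-2)(2) = 0
A²[2,1] = (1)(-2) + (2)(1) = 0
A²[2,2] = (1)(-2) + (2)(2) = 2
A² = 
  [  2,   0]
  [  0,   2]

A^3 = A^2·A:
A^3[1,1] = (2)(-2) + (0)(1) = -4
A^3[1,2] = (2)(-2) + (0)(2) = -4
A^3[2,1] = (0)(-2) + (2)(1) = 2
A^3[2,2] = (0)(-2) + (2)(2) = 4
A^3 = 
  [ -4,  -4]
  [  2,   4]

A^4 = A^3·A:
A^4[1,1] = (-4)(-2) + (-4)(1) = 4
A^4[1,2] = (-4)(-2) + (-4)(2) = 0
A^4[2,1] = (2)(-2) + (4)(1) = 0
A^4[2,2] = (2)(-2) + (4)(2) = 4
A^4 = 
  [  4,   0]
  [  0,   4]

Therefore
A^4 = 
  [  4,   0]
  [  0,   4]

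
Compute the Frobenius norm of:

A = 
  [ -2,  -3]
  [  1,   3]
||A||_F = 4.796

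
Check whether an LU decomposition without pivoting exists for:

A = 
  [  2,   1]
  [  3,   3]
Yes.
A[1,1] = 2 ≠ 0, so Gaussian elimination proceeds without a row swap: multiplier ℓ₂₁ = (3)/(2) = 3/2, and U[2,2] = 3 - (3/2)(1) = 3/2.
L = 
  [  1,   0]
  [3/2,   1]
U = 
  [  2,   1]
  [  0, 3/2]
Check row 2 of LU: [(3/2)(2), (3/2)(1) + (3/2)] = [3, 3] = row 2 of A ✓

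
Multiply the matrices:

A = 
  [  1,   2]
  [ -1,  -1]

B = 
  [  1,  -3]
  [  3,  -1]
AB = 
  [  7,  -5]
  [ -4,   4]

A is 2×2 and B is 2×2, so AB is 2×2. Each entry is (row of A)·(column of B):
AB[1,1] = (1)(1) + (2)(3) = 7
AB[1,2] = (1)(-3) + (2)(-1) = -5
AB[2,1] = (-1)(1) + (-1)(3) = -4
AB[2,2] = (-1)(-3) + (-1)(-1) = 4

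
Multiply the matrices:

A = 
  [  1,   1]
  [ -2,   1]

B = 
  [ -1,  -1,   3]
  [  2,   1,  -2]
A is 2×2 and B is 2×3, so AB is 2×3. Each entry is (row of A)·(column of B):
AB[1,1] = (1)(-1) + (1)(2) = 1
AB[1,2] = (1)(-1) + (1)(1) = 0
AB[1,3] = (1)(3) + (1)(-2) = 1
AB[2,1] = (-2)(-1) + (1)(2) = 4
AB[2,2] = (-2)(-1) + (1)(1) = 3
AB[2,3] = (-2)(3) + (1)(-2) = -8

AB = 
  [  1,   0,   1]
  [  4,   3,  -8]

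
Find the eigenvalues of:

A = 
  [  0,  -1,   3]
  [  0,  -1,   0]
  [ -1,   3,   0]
λ = -1, i√3, -i√3  (≈ -1, 0 + 1.732i, 0 - 1.732i)

Characteristic polynomial: det(λI - A) = λ³ + λ² + 3λ + 3
Testing integer divisors of the constant term: p(-1) = 0, so (λ + 1) is a factor:
p(λ) = (λ + 1)(λ² + 3)
λ² + 3 = 0  ⇒  λ = (0 ± √((0)² - 4·(3)))/2 = (0 ± √(-12))/2
  = i√3,  -i√3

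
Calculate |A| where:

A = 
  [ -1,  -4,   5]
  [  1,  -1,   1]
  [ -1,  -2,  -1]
Cofactor expansion along row 1:
det(A) = (-1)·((-1)(-1) - (1)(-2)) - (-4)·((1)(-1) - (1)(-1)) + (5)·((1)(-2) - (-1)(-1))
  = (-1)(3) - (-4)(0) + (5)(-3)
  = -18

det(A) = -18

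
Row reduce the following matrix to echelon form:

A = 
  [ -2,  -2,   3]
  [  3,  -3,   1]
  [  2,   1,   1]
Row operations:
R2 → R2 + (3/2)·R1
R3 → R3 + (1)·R1
R3 → R3 - (1/6)·R2

Resulting echelon form:
REF = 
  [   -2,    -2,     3]
  [    0,    -6,  11/2]
  [    0,     0, 37/12]

Rank = 3 (number of non-zero pivot rows).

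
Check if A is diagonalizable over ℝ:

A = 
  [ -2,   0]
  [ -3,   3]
Yes

tr(A) = 1, det(A) = -6
Characteristic polynomial: λ² - tr(A)λ + det(A) = λ² - λ - 6
λ² - λ - 6 = (λ + 2)(λ - 3)
Eigenvalues: 3, -2
λ=-2: alg. mult. = 1, geom. mult. = 2 - rank(A - (-2)I) = 2 - 1 = 1
λ=3: alg. mult. = 1, geom. mult. = 2 - rank(A - (3)I) = 2 - 1 = 1
Sum of geometric multiplicities equals n, so A has n independent eigenvectors.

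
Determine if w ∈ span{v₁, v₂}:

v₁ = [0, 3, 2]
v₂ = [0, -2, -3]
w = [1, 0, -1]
No

Form the augmented matrix and row-reduce:
[v₁|v₂|w] = 
  [  0,   0,   1]
  [  3,  -2,   0]
  [  2,  -3,  -1]
Swap R1 ↔ R2
R3 → R3 - (2/3)·R1
Swap R2 ↔ R3
REF = 
  [   3,   -2,    0]
  [   0, -5/3,   -1]
  [   0,    0,    1]

Row 3 reads [0 0 | 1], i.e. 0 = 1, so the system is inconsistent and w ∉ span{v₁, v₂}.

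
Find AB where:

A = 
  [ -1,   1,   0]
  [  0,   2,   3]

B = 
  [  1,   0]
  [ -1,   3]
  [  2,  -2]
AB = 
  [ -2,   3]
  [  4,   0]

A is 2×3 and B is 3×2, so AB is 2×2. Each entry is (row of A)·(column of B):
AB[1,1] = (-1)(1) + (1)(-1) + (0)(2) = -2
AB[1,2] = (-1)(0) + (1)(3) + (0)(-2) = 3
AB[2,1] = (0)(1) + (2)(-1) + (3)(2) = 4
AB[2,2] = (0)(0) + (2)(3) + (3)(-2) = 0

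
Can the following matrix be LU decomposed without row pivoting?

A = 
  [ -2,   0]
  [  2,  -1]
Yes.
A[1,1] = -2 ≠ 0, so Gaussian elimination proceeds without a row swap: multiplier ℓ₂₁ = (2)/(-2) = -1, and U[2,2] = -1 - (-1)(0) = -1.
L = 
  [  1,   0]
  [ -1,   1]
U = 
  [ -2,   0]
  [  0,  -1]
Check row 2 of LU: [(-1)(-2), (-1)(0) + (-1)] = [2, -1] = row 2 of A ✓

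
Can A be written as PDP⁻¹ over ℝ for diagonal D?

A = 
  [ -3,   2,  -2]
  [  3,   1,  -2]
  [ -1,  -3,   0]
Yes

Characteristic polynomial: det(λI - A) = λ³ + 2λ² - 17λ - 38
By the rational root theorem any rational root is an integer dividing 38; none of those is a root, so p(λ) has no rational roots and hence (being an irreducible cubic) no repeated roots.
Discriminant of the cubic: Δ = 6292
Δ > 0 ⇒ three distinct real eigenvalues: λ ≈ -3.852, -2.348, 4.201
Three distinct real eigenvalues, so A has 3 independent eigenvectors.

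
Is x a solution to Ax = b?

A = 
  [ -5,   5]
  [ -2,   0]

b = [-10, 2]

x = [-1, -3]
Yes

Ax = [-10, 2] = b ✓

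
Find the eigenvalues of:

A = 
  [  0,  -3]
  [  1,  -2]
λ = -1 + i√2, -1 - i√2  (≈ -1 + 1.414i, -1 - 1.414i)

tr(A) = -2, det(A) = 3
Characteristic polynomial: λ² - tr(A)λ + det(A) = λ² + 2λ + 3
λ² + 2λ + 3 = 0  ⇒  λ = (-2 ± √((2)² - 4·(3)))/2 = (-2 ± √(-8))/2
  = -1 + i√2,  -1 - i√2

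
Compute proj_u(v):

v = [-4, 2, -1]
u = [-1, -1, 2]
proj_u(v) = [0, 0, 0]

v·u = (-4)(-1) + (2)(-1) + (-1)(2) = 0
u·u = (-1)² + (-1)² + (2)² = 6
proj_u(v) = (v·u / u·u) × u = (0/6) × u = (0) × u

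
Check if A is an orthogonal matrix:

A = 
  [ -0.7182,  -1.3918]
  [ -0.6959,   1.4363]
No

AᵀA = 
  [  1.0001,   0.0001]
  [  0.0001,   4.0001]
≠ I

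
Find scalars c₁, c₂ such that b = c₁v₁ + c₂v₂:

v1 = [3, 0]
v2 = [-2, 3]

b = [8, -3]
c1 = 2, c2 = -1

b = 2·v1 + -1·v2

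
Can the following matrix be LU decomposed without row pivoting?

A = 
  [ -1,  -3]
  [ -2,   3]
Yes.
A[1,1] = -1 ≠ 0, so Gaussian elimination proceeds without a row swap: multiplier ℓ₂₁ = (-2)/(-1) = 2, and U[2,2] = 3 - (2)(-3) = 9.
L = 
  [  1,   0]
  [  2,   1]
U = 
  [ -1,  -3]
  [  0,   9]
Check row 2 of LU: [(2)(-1), (2)(-3) + 9] = [-2, 3] = row 2 of A ✓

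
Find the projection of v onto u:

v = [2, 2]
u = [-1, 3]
proj_u(v) = [-2/5, 6/5]

v·u = (2)(-1) + (2)(3) = 4
u·u = (-1)² + (3)² = 10
proj_u(v) = (v·u / u·u) × u = (4/10) × u = (2/5) × u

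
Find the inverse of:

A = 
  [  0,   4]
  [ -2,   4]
det(A) = (0)(4) - (4)(-2) = 8
For a 2×2 matrix, A⁻¹ = (1/det(A)) · [[d, -b], [-c, a]]
    = (1/8) · [[4, -4], [2, 0]]

A⁻¹ = 
  [ 1/2, -1/2]
  [ 1/4,    0]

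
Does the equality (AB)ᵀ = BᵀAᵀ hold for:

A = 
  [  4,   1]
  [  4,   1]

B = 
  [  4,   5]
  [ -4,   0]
Yes

(AB)ᵀ = 
  [ 12,  12]
  [ 20,  20]

BᵀAᵀ = 
  [ 12,  12]
  [ 20,  20]

Both sides are equal — this is the standard identity (AB)ᵀ = BᵀAᵀ, which holds for all A, B.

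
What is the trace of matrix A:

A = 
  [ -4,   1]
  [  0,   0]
-4

tr(A) = -4 + 0 = -4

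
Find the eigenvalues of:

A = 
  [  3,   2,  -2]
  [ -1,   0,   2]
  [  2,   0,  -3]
λ = -1, 2, -1

Characteristic polynomial: det(λI - A) = λ³ - 3λ - 2
Testing integer divisors of the constant term: p(-1) = 0, so (λ + 1) is a factor:
p(λ) = (λ + 1)(λ² - λ - 2)
λ² - λ - 2 = (λ + 1)(λ - 2)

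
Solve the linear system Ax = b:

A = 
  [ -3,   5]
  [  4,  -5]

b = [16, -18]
x = [-2, 2]

Row reduce the augmented matrix [A|b]:
R2 → R2 + (4/3)·R1
REF = 
  [  -3,    5,   16]
  [   0,  5/3, 10/3]

Back-substitution:
x₂ = (10/3) / (5/3) = 2
x₁ = (16 - (5)(2)) / (-3) = -2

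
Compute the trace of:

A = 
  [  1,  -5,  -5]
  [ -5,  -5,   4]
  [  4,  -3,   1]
-3

tr(A) = 1 + -5 + 1 = -3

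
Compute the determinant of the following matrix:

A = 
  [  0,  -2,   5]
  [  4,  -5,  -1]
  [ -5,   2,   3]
-71

Cofactor expansion along row 1:
det(A) = (0)·((-5)(3) - (-1)(2)) - (-2)·((4)(3) - (-1)(-5)) + (5)·((4)(2) - (-5)(-5))
  = (0)(-13) - (-2)(7) + (5)(-17)
  = -71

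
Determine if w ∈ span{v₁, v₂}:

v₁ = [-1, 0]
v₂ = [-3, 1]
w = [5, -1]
Yes

Form the augmented matrix and row-reduce:
[v₁|v₂|w] = 
  [ -1,  -3,   5]
  [  0,   1,  -1]
(already in echelon form — no row operations needed)

No row of the form [0 0 | nonzero], so the system is consistent. Back-substitution gives c₁ = -2, c₂ = -1: w = (-2)·v₁ + (-1)·v₂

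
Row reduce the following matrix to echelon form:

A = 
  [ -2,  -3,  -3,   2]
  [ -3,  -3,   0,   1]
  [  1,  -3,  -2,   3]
Row operations:
R2 → R2 - (3/2)·R1
R3 → R3 + (1/2)·R1
R3 → R3 + (3)·R2

Resulting echelon form:
REF = 
  [ -2,  -3,  -3,   2]
  [  0, 3/2, 9/2,  -2]
  [  0,   0,  10,  -2]

Rank = 3 (number of non-zero pivot rows).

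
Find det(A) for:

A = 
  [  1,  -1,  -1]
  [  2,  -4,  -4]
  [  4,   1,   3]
Cofactor expansion along row 1:
det(A) = (1)·((-4)(3) - (-4)(1)) - (-1)·((2)(3) - (-4)(4)) + (-1)·((2)(1) - (-4)(4))
  = (1)(-8) - (-1)(22) + (-1)(18)
  = -4

det(A) = -4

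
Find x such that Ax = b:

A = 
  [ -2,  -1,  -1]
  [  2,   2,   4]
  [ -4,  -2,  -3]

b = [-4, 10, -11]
x = [2, -3, 3]

Row reduce the augmented matrix [A|b]:
R2 → R2 + (1)·R1
R3 → R3 - (2)·R1
REF = 
  [ -2,  -1,  -1,  -4]
  [  0,   1,   3,   6]
  [  0,   0,  -1,  -3]

Back-substitution:
x₃ = (-3) / (-1) = 3
x₂ = (6 - (3)(3)) / 1 = -3
x₁ = (-4 - (-1)(-3) - (-1)(3)) / (-2) = 2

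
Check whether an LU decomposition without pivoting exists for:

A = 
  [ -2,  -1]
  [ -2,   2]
Yes.
A[1,1] = -2 ≠ 0, so Gaussian elimination proceeds without a row swap: multiplier ℓ₂₁ = (-2)/(-2) = 1, and U[2,2] = 2 - (1)(-1) = 3.
L = 
  [  1,   0]
  [  1,   1]
U = 
  [ -2,  -1]
  [  0,   3]
Check row 2 of LU: [(1)(-2), (1)(-1) + 3] = [-2, 2] = row 2 of A ✓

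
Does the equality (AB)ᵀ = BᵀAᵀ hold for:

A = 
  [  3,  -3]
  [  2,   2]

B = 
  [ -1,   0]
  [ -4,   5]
Yes

(AB)ᵀ = 
  [  9, -10]
  [-15,  10]

BᵀAᵀ = 
  [  9, -10]
  [-15,  10]

Both sides are equal — this is the standard identity (AB)ᵀ = BᵀAᵀ, which holds for all A, B.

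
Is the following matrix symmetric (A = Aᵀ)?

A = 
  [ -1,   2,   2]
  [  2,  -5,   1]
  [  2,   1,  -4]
Yes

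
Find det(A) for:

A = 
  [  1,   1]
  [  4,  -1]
For a 2×2 matrix, det = ad - bc = (1)(-1) - (1)(4) = -5

det(A) = -5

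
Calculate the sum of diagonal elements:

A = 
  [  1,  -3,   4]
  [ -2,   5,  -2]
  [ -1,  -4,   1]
7

tr(A) = 1 + 5 + 1 = 7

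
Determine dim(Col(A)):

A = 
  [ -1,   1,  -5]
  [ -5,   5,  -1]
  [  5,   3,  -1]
dim(Col(A)) = 3

Row reduce:
R2 → R2 - (5)·R1
R3 → R3 + (5)·R1
Swap R2 ↔ R3
REF = 
  [ -1,   1,  -5]
  [  0,   8, -26]
  [  0,   0,  24]
Pivot columns: 1, 2, 3 → 3 pivots.
dim(Col(A)) = number of pivot columns = 3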